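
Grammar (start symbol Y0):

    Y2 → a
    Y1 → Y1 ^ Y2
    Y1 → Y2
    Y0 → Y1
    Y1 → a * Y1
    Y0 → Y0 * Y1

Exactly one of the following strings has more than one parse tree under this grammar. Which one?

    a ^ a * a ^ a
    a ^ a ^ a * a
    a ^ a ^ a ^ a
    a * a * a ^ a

a ^ a * a ^ a: 1 tree
a ^ a ^ a * a: 1 tree
a ^ a ^ a ^ a: 1 tree
a * a * a ^ a: 7 trees

a * a * a ^ a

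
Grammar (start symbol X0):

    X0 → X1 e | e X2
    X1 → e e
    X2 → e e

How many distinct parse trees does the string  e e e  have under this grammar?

Parse trees for e e e:
  [X0 [X1 e e] e]
  [X0 e [X2 e e]]

2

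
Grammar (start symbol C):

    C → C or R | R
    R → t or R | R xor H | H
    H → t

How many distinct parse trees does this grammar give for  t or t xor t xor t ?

Parse trees for t or t xor t xor t:
  [C [C [R [H t]]] or [R [R [R [H t]] xor [H t]] xor [H t]]]
  [C [R t or [R [R [R [H t]] xor [H t]] xor [H t]]]]
  [C [R [R t or [R [R [H t]] xor [H t]]] xor [H t]]]
  [C [R [R [R t or [R [H t]]] xor [H t]] xor [H t]]]

4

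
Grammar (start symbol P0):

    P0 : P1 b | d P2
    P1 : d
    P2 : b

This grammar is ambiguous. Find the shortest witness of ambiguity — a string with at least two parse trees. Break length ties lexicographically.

length 2: d b has 2 parse trees

Two derivations of d b:
  P0 ⇒ P1 b ⇒ d b
  P0 ⇒ d P2 ⇒ d b

d b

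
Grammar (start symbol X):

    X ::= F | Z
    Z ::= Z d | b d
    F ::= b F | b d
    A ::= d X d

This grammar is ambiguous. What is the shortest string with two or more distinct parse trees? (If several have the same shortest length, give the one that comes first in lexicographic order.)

length 2: b d has 2 parse trees

Two derivations of b d:
  X ⇒ F ⇒ b d
  X ⇒ Z ⇒ b d

b d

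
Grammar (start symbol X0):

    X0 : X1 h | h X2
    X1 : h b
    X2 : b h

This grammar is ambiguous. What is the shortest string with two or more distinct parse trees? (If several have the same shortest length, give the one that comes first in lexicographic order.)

length 3: h b h has 2 parse trees

Two derivations of h b h:
  X0 ⇒ X1 h ⇒ h b h
  X0 ⇒ h X2 ⇒ h b h

h b h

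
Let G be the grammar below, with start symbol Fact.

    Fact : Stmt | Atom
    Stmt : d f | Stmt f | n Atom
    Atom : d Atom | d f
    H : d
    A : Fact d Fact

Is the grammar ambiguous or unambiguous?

Ambiguous

Witness: d f

Derivation 1: Fact ⇒ Stmt ⇒ d f
Derivation 2: Fact ⇒ Atom ⇒ d f

Two distinct leftmost derivations for the same string.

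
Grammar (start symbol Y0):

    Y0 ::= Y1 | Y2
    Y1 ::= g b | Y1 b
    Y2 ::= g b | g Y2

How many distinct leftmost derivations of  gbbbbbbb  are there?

Parse trees for gbbbbbbb:
  [Y0 [Y1 [Y1 [Y1 [Y1 [Y1 [Y1 [Y1 g b] b] b] b] b] b] b]]

1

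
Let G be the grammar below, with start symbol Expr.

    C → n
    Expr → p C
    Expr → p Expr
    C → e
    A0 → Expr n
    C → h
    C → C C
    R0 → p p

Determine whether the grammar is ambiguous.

Ambiguous

Witness: p e e e

Derivation 1: Expr ⇒ p C ⇒ p C C ⇒ p e C ⇒ p e C C ⇒ p e e C ⇒ p e e e
Derivation 2: Expr ⇒ p C ⇒ p C C ⇒ p C C C ⇒ p e C C ⇒ p e e C ⇒ p e e e

Two distinct leftmost derivations for the same string.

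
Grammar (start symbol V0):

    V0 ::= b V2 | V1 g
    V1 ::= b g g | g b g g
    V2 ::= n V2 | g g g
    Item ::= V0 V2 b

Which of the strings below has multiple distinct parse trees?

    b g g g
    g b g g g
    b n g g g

b g g g: 2 trees
g b g g g: 1 tree
b n g g g: 1 tree

b g g g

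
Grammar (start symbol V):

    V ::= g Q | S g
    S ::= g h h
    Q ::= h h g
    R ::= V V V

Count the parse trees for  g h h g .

2

Parse trees for g h h g:
  [V g [Q h h g]]
  [V [S g h h] g]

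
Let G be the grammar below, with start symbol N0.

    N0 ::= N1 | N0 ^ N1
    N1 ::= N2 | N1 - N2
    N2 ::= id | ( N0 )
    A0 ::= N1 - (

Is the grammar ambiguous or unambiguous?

Unambiguous

Only N0, N1, N2 are reachable from N0; ignoring the rest: This is a standard precedence ladder (N0 over N1 over N2), with each level left-recursive on its own operator ('^' at N0, '-' at N1). That structure is LR(1), hence unambiguous.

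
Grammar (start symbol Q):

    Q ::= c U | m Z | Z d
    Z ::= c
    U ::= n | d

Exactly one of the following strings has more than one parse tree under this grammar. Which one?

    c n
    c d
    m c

c n: 1 tree
c d: 2 trees
m c: 1 tree

c d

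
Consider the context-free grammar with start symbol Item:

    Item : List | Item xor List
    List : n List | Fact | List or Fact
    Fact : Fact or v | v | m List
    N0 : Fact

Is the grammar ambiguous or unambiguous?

Ambiguous

Witness: v or v

Derivation 1: Item ⇒ List ⇒ Fact ⇒ Fact or v ⇒ v or v
Derivation 2: Item ⇒ List ⇒ List or Fact ⇒ Fact or Fact ⇒ v or Fact ⇒ v or v

Two distinct leftmost derivations for the same string.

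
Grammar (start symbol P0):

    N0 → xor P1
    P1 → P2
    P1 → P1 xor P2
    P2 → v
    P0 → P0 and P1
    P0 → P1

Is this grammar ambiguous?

Unambiguous

Only P0, P1, P2 are reachable from P0; ignoring the rest: P0 → P0 and P1 | P1  ;  P1 → P1 xor P2 | P2  — a left-associative chain with P2 at the bottom. Each string factors uniquely by precedence.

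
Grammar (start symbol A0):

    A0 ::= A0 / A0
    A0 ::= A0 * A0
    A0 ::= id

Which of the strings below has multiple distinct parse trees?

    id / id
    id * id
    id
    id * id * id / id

id * id * id / id

id / id: 1 tree
id * id: 1 tree
id: 1 tree
id * id * id / id: 5 trees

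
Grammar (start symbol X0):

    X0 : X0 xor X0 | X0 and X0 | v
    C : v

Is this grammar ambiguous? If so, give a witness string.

Ambiguous

Witness: v and v and v

Derivation 1: X0 ⇒ X0 and X0 ⇒ X0 and X0 and X0 ⇒ v and X0 and X0 ⇒ v and v and X0 ⇒ v and v and v
Derivation 2: X0 ⇒ X0 and X0 ⇒ v and X0 ⇒ v and X0 and X0 ⇒ v and v and X0 ⇒ v and v and v

Two distinct leftmost derivations for the same string.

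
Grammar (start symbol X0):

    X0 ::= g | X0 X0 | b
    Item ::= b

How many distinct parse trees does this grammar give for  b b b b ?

Parse trees for b b b b:
  [X0 [X0 b] [X0 [X0 b] [X0 [X0 b] [X0 b]]]]
  [X0 [X0 b] [X0 [X0 [X0 b] [X0 b]] [X0 b]]]
  [X0 [X0 [X0 b] [X0 b]] [X0 [X0 b] [X0 b]]]
  [X0 [X0 [X0 b] [X0 [X0 b] [X0 b]]] [X0 b]]
  [X0 [X0 [X0 [X0 b] [X0 b]] [X0 b]] [X0 b]]

5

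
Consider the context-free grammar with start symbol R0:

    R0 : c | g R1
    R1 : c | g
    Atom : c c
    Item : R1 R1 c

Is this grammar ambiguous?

Unambiguous

Only R0, R1 are reachable from R0; ignoring the rest: Each reachable nonterminal has at most one production per leading terminal, and all productions are right-linear; the derivation is determined token-by-token.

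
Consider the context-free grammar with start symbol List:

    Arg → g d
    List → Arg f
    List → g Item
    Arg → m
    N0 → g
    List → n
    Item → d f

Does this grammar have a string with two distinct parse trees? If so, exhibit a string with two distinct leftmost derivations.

Witness: g d f

Derivation 1: List ⇒ Arg f ⇒ g d f
Derivation 2: List ⇒ g Item ⇒ g d f

Two distinct leftmost derivations for the same string.

Ambiguous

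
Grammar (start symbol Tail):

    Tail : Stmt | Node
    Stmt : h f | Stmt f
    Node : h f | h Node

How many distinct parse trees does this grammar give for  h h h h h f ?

1

Parse trees for h h h h h f:
  [Tail [Node h [Node h [Node h [Node h [Node h f]]]]]]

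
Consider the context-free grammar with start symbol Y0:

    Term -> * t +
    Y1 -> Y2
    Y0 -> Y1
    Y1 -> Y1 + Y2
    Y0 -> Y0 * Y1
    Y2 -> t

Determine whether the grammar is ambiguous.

Unambiguous

Only Y0, Y1, Y2 are reachable from Y0; ignoring the rest: Y0 → Y0 * Y1 | Y1  ;  Y1 → Y1 + Y2 | Y2  — a left-associative chain with Y2 at the bottom. Each string factors uniquely by precedence.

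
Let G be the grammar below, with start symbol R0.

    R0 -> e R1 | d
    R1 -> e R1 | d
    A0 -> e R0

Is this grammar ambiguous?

Only R0, R1 are reachable from R0; ignoring the rest: Restricted to the reachable nonterminals, every rule has the form A → t or A → t B, and no two rules for the same A share a first terminal. The grammar encodes a DFA — one run per string.

Unambiguous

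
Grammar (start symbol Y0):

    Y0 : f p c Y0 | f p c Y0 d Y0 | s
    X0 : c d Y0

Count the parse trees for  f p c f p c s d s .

2

Parse trees for f p c f p c s d s:
  [Y0 f p c [Y0 f p c [Y0 s] d [Y0 s]]]
  [Y0 f p c [Y0 f p c [Y0 s]] d [Y0 s]]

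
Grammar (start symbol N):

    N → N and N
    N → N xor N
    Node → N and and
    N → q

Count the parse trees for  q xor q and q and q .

Parse trees for q xor q and q and q:
  [N [N [N q] xor [N q]] and [N [N q] and [N q]]]
  [N [N [N [N q] xor [N q]] and [N q]] and [N q]]
  [N [N [N q] xor [N [N q] and [N q]]] and [N q]]
  [N [N q] xor [N [N q] and [N [N q] and [N q]]]]
  [N [N q] xor [N [N [N q] and [N q]] and [N q]]]

5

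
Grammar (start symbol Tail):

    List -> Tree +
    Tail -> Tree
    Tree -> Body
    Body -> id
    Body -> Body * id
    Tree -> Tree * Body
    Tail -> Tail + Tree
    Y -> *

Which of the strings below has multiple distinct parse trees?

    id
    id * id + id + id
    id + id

id: 1 tree
id * id + id + id: 2 trees
id + id: 1 tree

id * id + id + id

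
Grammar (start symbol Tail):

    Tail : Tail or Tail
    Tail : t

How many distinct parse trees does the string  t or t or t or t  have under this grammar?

5

Parse trees for t or t or t or t:
  [Tail [Tail t] or [Tail [Tail t] or [Tail [Tail t] or [Tail t]]]]
  [Tail [Tail t] or [Tail [Tail [Tail t] or [Tail t]] or [Tail t]]]
  [Tail [Tail [Tail t] or [Tail t]] or [Tail [Tail t] or [Tail t]]]
  [Tail [Tail [Tail t] or [Tail [Tail t] or [Tail t]]] or [Tail t]]
  [Tail [Tail [Tail [Tail t] or [Tail t]] or [Tail t]] or [Tail t]]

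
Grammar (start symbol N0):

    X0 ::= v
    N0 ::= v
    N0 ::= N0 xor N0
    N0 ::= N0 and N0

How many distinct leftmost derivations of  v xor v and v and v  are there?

Parse trees for v xor v and v and v:
  [N0 [N0 v] xor [N0 [N0 v] and [N0 [N0 v] and [N0 v]]]]
  [N0 [N0 v] xor [N0 [N0 [N0 v] and [N0 v]] and [N0 v]]]
  [N0 [N0 [N0 v] xor [N0 v]] and [N0 [N0 v] and [N0 v]]]
  [N0 [N0 [N0 v] xor [N0 [N0 v] and [N0 v]]] and [N0 v]]
  [N0 [N0 [N0 [N0 v] xor [N0 v]] and [N0 v]] and [N0 v]]

5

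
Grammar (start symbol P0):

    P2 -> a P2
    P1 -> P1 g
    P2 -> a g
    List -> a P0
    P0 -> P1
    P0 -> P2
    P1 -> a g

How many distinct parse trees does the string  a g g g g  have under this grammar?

1

Parse trees for a g g g g:
  [P0 [P1 [P1 [P1 [P1 a g] g] g] g]]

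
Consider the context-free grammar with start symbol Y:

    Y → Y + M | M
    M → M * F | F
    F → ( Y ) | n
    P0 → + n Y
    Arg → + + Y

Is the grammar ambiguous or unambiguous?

Unambiguous

(P0, Arg are unreachable from Y, so their rules don't affect L(Y).) Y → Y + M | M  ;  M → M * F | F  — a left-associative chain with F at the bottom. Each string factors uniquely by precedence.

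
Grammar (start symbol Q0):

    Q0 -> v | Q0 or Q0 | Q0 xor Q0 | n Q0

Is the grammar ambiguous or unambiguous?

Ambiguous

Witness: n v or v

Derivation 1: Q0 ⇒ Q0 or Q0 ⇒ n Q0 or Q0 ⇒ n v or Q0 ⇒ n v or v
Derivation 2: Q0 ⇒ n Q0 ⇒ n Q0 or Q0 ⇒ n v or Q0 ⇒ n v or v

Two distinct leftmost derivations for the same string.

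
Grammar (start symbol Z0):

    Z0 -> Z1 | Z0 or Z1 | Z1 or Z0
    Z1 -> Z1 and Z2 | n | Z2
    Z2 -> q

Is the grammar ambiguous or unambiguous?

Ambiguous

Witness: n or n

Derivation 1: Z0 ⇒ Z0 or Z1 ⇒ Z1 or Z1 ⇒ n or Z1 ⇒ n or n
Derivation 2: Z0 ⇒ Z1 or Z0 ⇒ n or Z0 ⇒ n or Z1 ⇒ n or n

Two distinct leftmost derivations for the same string.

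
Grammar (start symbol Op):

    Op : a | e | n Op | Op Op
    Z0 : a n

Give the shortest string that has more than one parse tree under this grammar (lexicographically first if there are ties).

length 1: no string has ≥2 trees
length 2: no string has ≥2 trees
length 3: a a a has 2 parse trees

Two derivations of a a a:
  Op ⇒ Op Op ⇒ a Op ⇒ a Op Op ⇒ a a Op ⇒ a a a
  Op ⇒ Op Op ⇒ Op Op Op ⇒ a Op Op ⇒ a a Op ⇒ a a a

a a a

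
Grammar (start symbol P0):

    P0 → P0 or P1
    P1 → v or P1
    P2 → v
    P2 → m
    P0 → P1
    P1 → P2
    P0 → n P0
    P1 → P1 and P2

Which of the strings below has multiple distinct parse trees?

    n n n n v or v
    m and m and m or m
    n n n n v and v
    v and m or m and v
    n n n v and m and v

n n n n v or v: 6 trees
m and m and m or m: 1 tree
n n n n v and v: 1 tree
v and m or m and v: 1 tree
n n n v and m and v: 1 tree

n n n n v or v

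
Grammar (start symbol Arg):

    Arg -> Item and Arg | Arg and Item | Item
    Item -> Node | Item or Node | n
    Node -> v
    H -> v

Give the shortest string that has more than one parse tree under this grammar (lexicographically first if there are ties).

length 1: no string has ≥2 trees
length 3: n and n has 2 parse trees

Two derivations of n and n:
  Arg ⇒ Item and Arg ⇒ n and Arg ⇒ n and Item ⇒ n and n
  Arg ⇒ Arg and Item ⇒ Item and Item ⇒ n and Item ⇒ n and n

n and n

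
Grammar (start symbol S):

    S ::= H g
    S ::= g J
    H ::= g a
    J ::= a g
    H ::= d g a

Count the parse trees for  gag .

2

Parse trees for gag:
  [S [H g a] g]
  [S g [J a g]]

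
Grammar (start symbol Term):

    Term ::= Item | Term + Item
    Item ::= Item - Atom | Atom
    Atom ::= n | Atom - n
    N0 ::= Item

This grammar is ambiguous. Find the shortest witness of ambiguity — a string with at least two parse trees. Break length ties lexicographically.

n - n

length 1: no string has ≥2 trees
length 3: n - n has 2 parse trees

Two derivations of n - n:
  Term ⇒ Item ⇒ Item - Atom ⇒ Atom - Atom ⇒ n - Atom ⇒ n - n
  Term ⇒ Item ⇒ Atom ⇒ Atom - n ⇒ n - n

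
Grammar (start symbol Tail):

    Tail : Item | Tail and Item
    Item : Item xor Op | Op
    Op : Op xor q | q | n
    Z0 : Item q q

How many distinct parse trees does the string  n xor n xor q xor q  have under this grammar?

Parse trees for n xor n xor q xor q:
  [Tail [Item [Item [Op n]] xor [Op [Op [Op n] xor q] xor q]]]
  [Tail [Item [Item [Item [Op n]] xor [Op n]] xor [Op [Op q] xor q]]]
  [Tail [Item [Item [Item [Op n]] xor [Op [Op n] xor q]] xor [Op q]]]
  [Tail [Item [Item [Item [Item [Op n]] xor [Op n]] xor [Op q]] xor [Op q]]]

4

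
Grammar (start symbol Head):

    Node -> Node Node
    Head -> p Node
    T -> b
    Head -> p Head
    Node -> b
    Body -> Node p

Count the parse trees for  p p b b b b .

5

Parse trees for p p b b b b:
  [Head p [Head p [Node [Node b] [Node [Node b] [Node [Node b] [Node b]]]]]]
  [Head p [Head p [Node [Node b] [Node [Node [Node b] [Node b]] [Node b]]]]]
  [Head p [Head p [Node [Node [Node b] [Node b]] [Node [Node b] [Node b]]]]]
  [Head p [Head p [Node [Node [Node b] [Node [Node b] [Node b]]] [Node b]]]]
  [Head p [Head p [Node [Node [Node [Node b] [Node b]] [Node b]] [Node b]]]]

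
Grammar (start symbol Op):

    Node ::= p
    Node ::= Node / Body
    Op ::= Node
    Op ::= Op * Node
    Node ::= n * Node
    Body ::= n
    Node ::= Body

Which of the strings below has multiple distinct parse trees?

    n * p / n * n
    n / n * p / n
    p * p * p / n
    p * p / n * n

n * p / n * n

n * p / n * n: 3 trees
n / n * p / n: 1 tree
p * p * p / n: 1 tree
p * p / n * n: 1 tree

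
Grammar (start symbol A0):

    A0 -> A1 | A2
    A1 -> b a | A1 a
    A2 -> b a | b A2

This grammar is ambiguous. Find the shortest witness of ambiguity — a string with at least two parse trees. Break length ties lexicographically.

length 2: b a has 2 parse trees

Two derivations of b a:
  A0 ⇒ A1 ⇒ b a
  A0 ⇒ A2 ⇒ b a

b a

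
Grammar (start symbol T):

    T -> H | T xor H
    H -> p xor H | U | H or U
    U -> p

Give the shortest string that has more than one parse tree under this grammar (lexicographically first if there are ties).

length 1: no string has ≥2 trees
length 3: p xor p has 2 parse trees

Two derivations of p xor p:
  T ⇒ H ⇒ p xor H ⇒ p xor U ⇒ p xor p
  T ⇒ T xor H ⇒ H xor H ⇒ U xor H ⇒ p xor H ⇒ p xor U ⇒ p xor p

p xor p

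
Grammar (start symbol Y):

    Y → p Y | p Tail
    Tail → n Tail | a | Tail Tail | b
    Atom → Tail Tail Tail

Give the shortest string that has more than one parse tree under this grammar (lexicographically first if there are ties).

p a a a

length 2: no string has ≥2 trees
length 3: no string has ≥2 trees
length 4: p a a a has 2 parse trees

Two derivations of p a a a:
  Y ⇒ p Tail ⇒ p Tail Tail ⇒ p a Tail ⇒ p a Tail Tail ⇒ p a a Tail ⇒ p a a a
  Y ⇒ p Tail ⇒ p Tail Tail ⇒ p Tail Tail Tail ⇒ p a Tail Tail ⇒ p a a Tail ⇒ p a a a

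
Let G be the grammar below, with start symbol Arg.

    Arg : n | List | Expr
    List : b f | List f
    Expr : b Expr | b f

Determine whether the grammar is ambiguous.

Ambiguous

Witness: b f

Derivation 1: Arg ⇒ List ⇒ b f
Derivation 2: Arg ⇒ Expr ⇒ b f

Two distinct leftmost derivations for the same string.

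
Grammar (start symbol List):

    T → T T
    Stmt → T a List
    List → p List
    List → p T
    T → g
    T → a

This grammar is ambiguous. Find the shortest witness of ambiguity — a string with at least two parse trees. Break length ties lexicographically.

length 2: no string has ≥2 trees
length 3: no string has ≥2 trees
length 4: p a a a has 2 parse trees

Two derivations of p a a a:
  List ⇒ p T ⇒ p T T ⇒ p T T T ⇒ p a T T ⇒ p a a T ⇒ p a a a
  List ⇒ p T ⇒ p T T ⇒ p a T ⇒ p a T T ⇒ p a a T ⇒ p a a a

p a a a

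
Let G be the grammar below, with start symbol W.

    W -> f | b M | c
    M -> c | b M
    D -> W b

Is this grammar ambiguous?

Unambiguous

Only W, M are reachable from W; ignoring the rest: The reachable rules are right-linear with at most one rule per (nonterminal, next-terminal) pair. Each input token forces the next rule, so parsing is deterministic.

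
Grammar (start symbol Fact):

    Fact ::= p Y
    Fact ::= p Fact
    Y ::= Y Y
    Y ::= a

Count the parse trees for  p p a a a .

2

Parse trees for p p a a a:
  [Fact p [Fact p [Y [Y a] [Y [Y a] [Y a]]]]]
  [Fact p [Fact p [Y [Y [Y a] [Y a]] [Y a]]]]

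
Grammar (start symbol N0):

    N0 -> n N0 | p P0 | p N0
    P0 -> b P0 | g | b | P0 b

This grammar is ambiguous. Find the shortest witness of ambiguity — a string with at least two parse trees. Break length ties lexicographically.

length 2: no string has ≥2 trees
length 3: p b b has 2 parse trees

Two derivations of p b b:
  N0 ⇒ p P0 ⇒ p b P0 ⇒ p b b
  N0 ⇒ p P0 ⇒ p P0 b ⇒ p b b

p b b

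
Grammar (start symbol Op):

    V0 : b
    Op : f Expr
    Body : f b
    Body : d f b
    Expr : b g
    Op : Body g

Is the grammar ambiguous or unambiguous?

Ambiguous

Witness: f b g

Derivation 1: Op ⇒ f Expr ⇒ f b g
Derivation 2: Op ⇒ Body g ⇒ f b g

Two distinct leftmost derivations for the same string.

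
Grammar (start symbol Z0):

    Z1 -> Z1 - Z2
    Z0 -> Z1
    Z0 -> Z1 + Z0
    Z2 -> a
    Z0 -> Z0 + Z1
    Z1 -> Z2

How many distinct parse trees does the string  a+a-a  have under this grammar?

Parse trees for a+a-a:
  [Z0 [Z1 [Z2 a]] + [Z0 [Z1 [Z1 [Z2 a]] - [Z2 a]]]]
  [Z0 [Z0 [Z1 [Z2 a]]] + [Z1 [Z1 [Z2 a]] - [Z2 a]]]

2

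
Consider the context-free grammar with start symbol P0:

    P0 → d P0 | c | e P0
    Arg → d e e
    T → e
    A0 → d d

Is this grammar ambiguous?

(Arg, T, A0 are unreachable from P0, so their rules don't affect L(P0).) Restricted to the reachable nonterminals, every rule has the form A → t or A → t B, and no two rules for the same A share a first terminal. The grammar encodes a DFA — one run per string.

Unambiguous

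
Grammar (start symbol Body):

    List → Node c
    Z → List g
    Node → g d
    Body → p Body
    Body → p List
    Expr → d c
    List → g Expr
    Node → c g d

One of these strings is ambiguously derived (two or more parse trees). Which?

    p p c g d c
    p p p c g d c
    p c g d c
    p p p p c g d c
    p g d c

p p c g d c: 1 tree
p p p c g d c: 1 tree
p c g d c: 1 tree
p p p p c g d c: 1 tree
p g d c: 2 trees

p g d c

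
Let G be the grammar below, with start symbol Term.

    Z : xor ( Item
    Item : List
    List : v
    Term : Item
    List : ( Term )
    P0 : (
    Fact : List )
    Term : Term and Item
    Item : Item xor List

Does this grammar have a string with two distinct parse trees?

Unambiguous

(Fact, P0, Z are unreachable from Term, so their rules don't affect L(Term).) The grammar is stratified — Term handles 'and' (left-recursive), Item handles 'xor', List atoms. Each operator has a fixed associativity and precedence level, so every string has one parse.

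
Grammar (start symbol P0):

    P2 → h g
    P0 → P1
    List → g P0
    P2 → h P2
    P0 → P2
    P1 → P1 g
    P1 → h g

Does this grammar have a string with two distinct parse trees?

Ambiguous

Witness: h g

Derivation 1: P0 ⇒ P1 ⇒ h g
Derivation 2: P0 ⇒ P2 ⇒ h g

Two distinct leftmost derivations for the same string.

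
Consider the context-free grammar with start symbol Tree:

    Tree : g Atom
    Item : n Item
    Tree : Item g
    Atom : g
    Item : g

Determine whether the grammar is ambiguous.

Ambiguous

Witness: g g

Derivation 1: Tree ⇒ g Atom ⇒ g g
Derivation 2: Tree ⇒ Item g ⇒ g g

Two distinct leftmost derivations for the same string.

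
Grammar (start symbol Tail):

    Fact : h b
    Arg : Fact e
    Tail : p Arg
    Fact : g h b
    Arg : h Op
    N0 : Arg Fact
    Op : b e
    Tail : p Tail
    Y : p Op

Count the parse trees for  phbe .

2

Parse trees for phbe:
  [Tail p [Arg [Fact h b] e]]
  [Tail p [Arg h [Op b e]]]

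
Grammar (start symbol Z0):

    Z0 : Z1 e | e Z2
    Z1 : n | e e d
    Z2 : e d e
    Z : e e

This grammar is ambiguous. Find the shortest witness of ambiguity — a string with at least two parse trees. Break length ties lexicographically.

e e d e

length 2: no string has ≥2 trees
length 4: e e d e has 2 parse trees

Two derivations of e e d e:
  Z0 ⇒ Z1 e ⇒ e e d e
  Z0 ⇒ e Z2 ⇒ e e d e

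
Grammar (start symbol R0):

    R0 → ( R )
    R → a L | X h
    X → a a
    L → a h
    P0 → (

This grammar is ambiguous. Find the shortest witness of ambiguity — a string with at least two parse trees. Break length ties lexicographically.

length 5: ( a a h ) has 2 parse trees

Two derivations of ( a a h ):
  R0 ⇒ ( R ) ⇒ ( a L ) ⇒ ( a a h )
  R0 ⇒ ( R ) ⇒ ( X h ) ⇒ ( a a h )

( a a h )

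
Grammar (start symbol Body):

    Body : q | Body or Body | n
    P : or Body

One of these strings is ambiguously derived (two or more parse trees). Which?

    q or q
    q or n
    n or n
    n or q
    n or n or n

n or n or n

q or q: 1 tree
q or n: 1 tree
n or n: 1 tree
n or q: 1 tree
n or n or n: 2 trees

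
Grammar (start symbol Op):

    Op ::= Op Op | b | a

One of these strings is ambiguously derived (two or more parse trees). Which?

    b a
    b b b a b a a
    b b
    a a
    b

b b b a b a a

b a: 1 tree
b b b a b a a: 132 trees
b b: 1 tree
a a: 1 tree
b: 1 tree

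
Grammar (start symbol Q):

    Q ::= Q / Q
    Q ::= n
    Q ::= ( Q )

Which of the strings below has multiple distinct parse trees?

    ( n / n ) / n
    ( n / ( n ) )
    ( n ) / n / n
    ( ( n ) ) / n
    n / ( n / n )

( n / n ) / n: 1 tree
( n / ( n ) ): 1 tree
( n ) / n / n: 2 trees
( ( n ) ) / n: 1 tree
n / ( n / n ): 1 tree

( n ) / n / n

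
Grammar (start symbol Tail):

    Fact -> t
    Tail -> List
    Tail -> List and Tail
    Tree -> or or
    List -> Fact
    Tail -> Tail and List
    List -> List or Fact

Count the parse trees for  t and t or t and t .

4

Parse trees for t and t or t and t:
  [Tail [List [Fact t]] and [Tail [List [List [Fact t]] or [Fact t]] and [Tail [List [Fact t]]]]]
  [Tail [List [Fact t]] and [Tail [Tail [List [List [Fact t]] or [Fact t]]] and [List [Fact t]]]]
  [Tail [Tail [List [Fact t]] and [Tail [List [List [Fact t]] or [Fact t]]]] and [List [Fact t]]]
  [Tail [Tail [Tail [List [Fact t]]] and [List [List [Fact t]] or [Fact t]]] and [List [Fact t]]]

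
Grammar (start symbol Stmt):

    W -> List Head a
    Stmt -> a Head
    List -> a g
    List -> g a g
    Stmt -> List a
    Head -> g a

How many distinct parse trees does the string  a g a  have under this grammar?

2

Parse trees for a g a:
  [Stmt a [Head g a]]
  [Stmt [List a g] a]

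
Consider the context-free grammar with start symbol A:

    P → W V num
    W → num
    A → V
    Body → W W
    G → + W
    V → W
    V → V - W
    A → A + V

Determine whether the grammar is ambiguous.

(Body, G, P are unreachable from A, so their rules don't affect L(A).) The grammar is stratified — A handles '+' (left-recursive), V handles '-', W atoms. Each operator has a fixed associativity and precedence level, so every string has one parse.

Unambiguous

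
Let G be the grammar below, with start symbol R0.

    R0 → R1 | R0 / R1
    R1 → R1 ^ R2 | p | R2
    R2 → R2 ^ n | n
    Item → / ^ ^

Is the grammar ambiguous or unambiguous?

Ambiguous

Witness: n ^ n

Derivation 1: R0 ⇒ R1 ⇒ R1 ^ R2 ⇒ R2 ^ R2 ⇒ n ^ R2 ⇒ n ^ n
Derivation 2: R0 ⇒ R1 ⇒ R2 ⇒ R2 ^ n ⇒ n ^ n

Two distinct leftmost derivations for the same string.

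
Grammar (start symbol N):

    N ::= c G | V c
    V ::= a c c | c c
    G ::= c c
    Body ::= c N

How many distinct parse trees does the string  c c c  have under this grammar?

Parse trees for c c c:
  [N c [G c c]]
  [N [V c c] c]

2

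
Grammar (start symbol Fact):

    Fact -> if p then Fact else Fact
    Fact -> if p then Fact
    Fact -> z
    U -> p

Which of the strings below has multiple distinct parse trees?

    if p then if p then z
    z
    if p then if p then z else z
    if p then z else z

if p then if p then z: 1 tree
z: 1 tree
if p then if p then z else z: 2 trees
if p then z else z: 1 tree

if p then if p then z else z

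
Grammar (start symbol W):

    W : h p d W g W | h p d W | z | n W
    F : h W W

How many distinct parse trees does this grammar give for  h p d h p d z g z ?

Parse trees for h p d h p d z g z:
  [W h p d [W h p d [W z]] g [W z]]
  [W h p d [W h p d [W z] g [W z]]]

2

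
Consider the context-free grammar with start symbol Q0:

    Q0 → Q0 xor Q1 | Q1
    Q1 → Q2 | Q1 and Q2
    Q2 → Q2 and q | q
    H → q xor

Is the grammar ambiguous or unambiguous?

Ambiguous

Witness: q and q

Derivation 1: Q0 ⇒ Q1 ⇒ Q2 ⇒ Q2 and q ⇒ q and q
Derivation 2: Q0 ⇒ Q1 ⇒ Q1 and Q2 ⇒ Q2 and Q2 ⇒ q and Q2 ⇒ q and q

Two distinct leftmost derivations for the same string.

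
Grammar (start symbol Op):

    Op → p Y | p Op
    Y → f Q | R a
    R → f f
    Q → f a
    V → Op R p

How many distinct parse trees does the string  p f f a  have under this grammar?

Parse trees for p f f a:
  [Op p [Y f [Q f a]]]
  [Op p [Y [R f f] a]]

2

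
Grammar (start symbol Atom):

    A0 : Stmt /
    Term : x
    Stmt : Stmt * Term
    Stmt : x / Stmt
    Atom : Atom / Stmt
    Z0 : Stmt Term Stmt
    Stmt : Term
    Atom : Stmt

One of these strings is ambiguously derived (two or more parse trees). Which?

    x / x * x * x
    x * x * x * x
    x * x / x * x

x / x * x * x: 4 trees
x * x * x * x: 1 tree
x * x / x * x: 1 tree

x / x * x * x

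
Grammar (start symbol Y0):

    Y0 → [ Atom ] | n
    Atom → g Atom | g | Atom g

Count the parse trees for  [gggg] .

Parse trees for [gggg]:
  [Y0 [ [Atom g [Atom g [Atom g [Atom g]]]] ]]
  [Y0 [ [Atom g [Atom g [Atom [Atom g] g]]] ]]
  [Y0 [ [Atom g [Atom [Atom g [Atom g]] g]] ]]
  [Y0 [ [Atom g [Atom [Atom [Atom g] g] g]] ]]
  [Y0 [ [Atom [Atom g [Atom g [Atom g]]] g] ]]
  [Y0 [ [Atom [Atom g [Atom [Atom g] g]] g] ]]
  [Y0 [ [Atom [Atom [Atom g [Atom g]] g] g] ]]
  [Y0 [ [Atom [Atom [Atom [Atom g] g] g] g] ]]

8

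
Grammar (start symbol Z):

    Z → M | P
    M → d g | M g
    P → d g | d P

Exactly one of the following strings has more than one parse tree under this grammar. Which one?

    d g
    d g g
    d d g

d g

d g: 2 trees
d g g: 1 tree
d d g: 1 tree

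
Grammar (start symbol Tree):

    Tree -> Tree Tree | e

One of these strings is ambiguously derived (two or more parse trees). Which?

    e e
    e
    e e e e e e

e e e e e e

e e: 1 tree
e: 1 tree
e e e e e e: 42 trees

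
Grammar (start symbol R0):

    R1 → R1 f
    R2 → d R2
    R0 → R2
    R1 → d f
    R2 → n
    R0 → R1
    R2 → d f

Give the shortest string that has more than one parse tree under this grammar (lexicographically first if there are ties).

length 1: no string has ≥2 trees
length 2: d f has 2 parse trees

Two derivations of d f:
  R0 ⇒ R2 ⇒ d f
  R0 ⇒ R1 ⇒ d f

d f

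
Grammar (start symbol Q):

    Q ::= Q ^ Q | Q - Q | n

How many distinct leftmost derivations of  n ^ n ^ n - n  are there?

Parse trees for n ^ n ^ n - n:
  [Q [Q n] ^ [Q [Q n] ^ [Q [Q n] - [Q n]]]]
  [Q [Q n] ^ [Q [Q [Q n] ^ [Q n]] - [Q n]]]
  [Q [Q [Q n] ^ [Q n]] ^ [Q [Q n] - [Q n]]]
  [Q [Q [Q n] ^ [Q [Q n] ^ [Q n]]] - [Q n]]
  [Q [Q [Q [Q n] ^ [Q n]] ^ [Q n]] - [Q n]]

5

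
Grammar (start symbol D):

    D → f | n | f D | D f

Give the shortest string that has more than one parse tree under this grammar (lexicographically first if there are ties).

length 1: no string has ≥2 trees
length 2: f f has 2 parse trees

Two derivations of f f:
  D ⇒ f D ⇒ f f
  D ⇒ D f ⇒ f f

f f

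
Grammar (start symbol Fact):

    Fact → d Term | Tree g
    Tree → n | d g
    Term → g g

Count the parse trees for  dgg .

Parse trees for dgg:
  [Fact d [Term g g]]
  [Fact [Tree d g] g]

2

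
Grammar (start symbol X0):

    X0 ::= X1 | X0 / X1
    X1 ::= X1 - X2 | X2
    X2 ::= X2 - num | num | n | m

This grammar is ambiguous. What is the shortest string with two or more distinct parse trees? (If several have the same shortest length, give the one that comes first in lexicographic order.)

length 1: no string has ≥2 trees
length 3: m - num has 2 parse trees

Two derivations of m - num:
  X0 ⇒ X1 ⇒ X1 - X2 ⇒ X2 - X2 ⇒ m - X2 ⇒ m - num
  X0 ⇒ X1 ⇒ X2 ⇒ X2 - num ⇒ m - num

m - num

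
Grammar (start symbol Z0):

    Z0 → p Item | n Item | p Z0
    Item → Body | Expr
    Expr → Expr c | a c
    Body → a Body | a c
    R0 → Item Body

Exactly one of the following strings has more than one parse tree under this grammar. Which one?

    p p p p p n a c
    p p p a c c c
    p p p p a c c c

p p p p p n a c: 2 trees
p p p a c c c: 1 tree
p p p p a c c c: 1 tree

p p p p p n a c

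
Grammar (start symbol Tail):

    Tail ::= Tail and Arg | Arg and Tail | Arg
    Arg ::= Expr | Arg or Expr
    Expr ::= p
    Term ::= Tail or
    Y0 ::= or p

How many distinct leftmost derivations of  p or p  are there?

1

Parse trees for p or p:
  [Tail [Arg [Arg [Expr p]] or [Expr p]]]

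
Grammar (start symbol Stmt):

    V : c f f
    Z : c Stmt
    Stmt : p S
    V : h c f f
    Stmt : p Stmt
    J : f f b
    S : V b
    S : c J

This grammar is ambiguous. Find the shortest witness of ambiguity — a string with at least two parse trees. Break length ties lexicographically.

p c f f b

length 5: p c f f b has 2 parse trees

Two derivations of p c f f b:
  Stmt ⇒ p S ⇒ p V b ⇒ p c f f b
  Stmt ⇒ p S ⇒ p c J ⇒ p c f f b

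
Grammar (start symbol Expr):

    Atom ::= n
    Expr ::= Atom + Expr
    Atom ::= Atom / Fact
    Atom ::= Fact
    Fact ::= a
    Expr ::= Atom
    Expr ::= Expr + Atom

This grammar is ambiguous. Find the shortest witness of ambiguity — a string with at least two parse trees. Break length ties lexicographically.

a + a

length 1: no string has ≥2 trees
length 3: a + a has 2 parse trees

Two derivations of a + a:
  Expr ⇒ Atom + Expr ⇒ Fact + Expr ⇒ a + Expr ⇒ a + Atom ⇒ a + Fact ⇒ a + a
  Expr ⇒ Expr + Atom ⇒ Atom + Atom ⇒ Fact + Atom ⇒ a + Atom ⇒ a + Fact ⇒ a + a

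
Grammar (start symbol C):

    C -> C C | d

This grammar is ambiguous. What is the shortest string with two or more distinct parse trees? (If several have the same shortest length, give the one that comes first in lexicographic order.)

d d d

length 1: no string has ≥2 trees
length 2: no string has ≥2 trees
length 3: d d d has 2 parse trees

Two derivations of d d d:
  C ⇒ C C ⇒ C C C ⇒ d C C ⇒ d d C ⇒ d d d
  C ⇒ C C ⇒ d C ⇒ d C C ⇒ d d C ⇒ d d d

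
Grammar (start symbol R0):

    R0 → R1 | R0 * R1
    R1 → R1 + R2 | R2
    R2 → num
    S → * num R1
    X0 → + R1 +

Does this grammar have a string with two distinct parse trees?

Unambiguous

Only R0, R1, R2 are reachable from R0; ignoring the rest: This is a standard precedence ladder (R0 over R1 over R2), with each level left-recursive on its own operator ('*' at R0, '+' at R1). That structure is LR(1), hence unambiguous.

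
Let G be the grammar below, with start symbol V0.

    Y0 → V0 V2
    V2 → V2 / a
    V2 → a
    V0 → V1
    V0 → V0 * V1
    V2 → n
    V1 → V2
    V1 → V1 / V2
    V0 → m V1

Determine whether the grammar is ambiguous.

Ambiguous

Witness: a / a

Derivation 1: V0 ⇒ V1 ⇒ V2 ⇒ V2 / a ⇒ a / a
Derivation 2: V0 ⇒ V1 ⇒ V1 / V2 ⇒ V2 / V2 ⇒ a / V2 ⇒ a / a

Two distinct leftmost derivations for the same string.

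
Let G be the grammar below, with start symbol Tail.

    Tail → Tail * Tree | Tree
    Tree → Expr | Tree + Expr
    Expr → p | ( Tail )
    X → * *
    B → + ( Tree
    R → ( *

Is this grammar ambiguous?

Unambiguous

(X, B, R are unreachable from Tail, so their rules don't affect L(Tail).) Tail → Tail * Tree | Tree  ;  Tree → Tree + Expr | Expr  — a left-associative chain with Expr at the bottom. Each string factors uniquely by precedence.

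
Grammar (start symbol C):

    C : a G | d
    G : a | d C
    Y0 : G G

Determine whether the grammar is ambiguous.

Only C, G are reachable from C; ignoring the rest: Restricted to the reachable nonterminals, every rule has the form A → t or A → t B, and no two rules for the same A share a first terminal. The grammar encodes a DFA — one run per string.

Unambiguous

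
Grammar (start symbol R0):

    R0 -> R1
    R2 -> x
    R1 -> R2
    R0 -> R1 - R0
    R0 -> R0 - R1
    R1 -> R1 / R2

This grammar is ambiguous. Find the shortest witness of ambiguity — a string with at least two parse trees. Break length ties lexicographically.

length 1: no string has ≥2 trees
length 3: x - x has 2 parse trees

Two derivations of x - x:
  R0 ⇒ R1 - R0 ⇒ R2 - R0 ⇒ x - R0 ⇒ x - R1 ⇒ x - R2 ⇒ x - x
  R0 ⇒ R0 - R1 ⇒ R1 - R1 ⇒ R2 - R1 ⇒ x - R1 ⇒ x - R2 ⇒ x - x

x - x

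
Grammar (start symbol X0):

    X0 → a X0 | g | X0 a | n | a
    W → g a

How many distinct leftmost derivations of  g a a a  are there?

Parse trees for g a a a:
  [X0 [X0 [X0 [X0 g] a] a] a]

1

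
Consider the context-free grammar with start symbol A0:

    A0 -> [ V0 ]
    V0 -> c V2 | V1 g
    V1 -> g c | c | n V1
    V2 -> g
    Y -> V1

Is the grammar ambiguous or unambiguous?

Witness: [ c g ]

Derivation 1: A0 ⇒ [ V0 ] ⇒ [ c V2 ] ⇒ [ c g ]
Derivation 2: A0 ⇒ [ V0 ] ⇒ [ V1 g ] ⇒ [ c g ]

Two distinct leftmost derivations for the same string.

Ambiguous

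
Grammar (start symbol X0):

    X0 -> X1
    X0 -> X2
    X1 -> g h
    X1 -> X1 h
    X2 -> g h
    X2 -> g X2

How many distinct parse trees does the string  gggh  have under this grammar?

Parse trees for gggh:
  [X0 [X2 g [X2 g [X2 g h]]]]

1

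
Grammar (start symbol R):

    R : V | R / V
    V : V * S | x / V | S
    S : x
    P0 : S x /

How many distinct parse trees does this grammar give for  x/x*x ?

Parse trees for x/x*x:
  [R [V [V x / [V [S x]]] * [S x]]]
  [R [V x / [V [V [S x]] * [S x]]]]
  [R [R [V [S x]]] / [V [V [S x]] * [S x]]]

3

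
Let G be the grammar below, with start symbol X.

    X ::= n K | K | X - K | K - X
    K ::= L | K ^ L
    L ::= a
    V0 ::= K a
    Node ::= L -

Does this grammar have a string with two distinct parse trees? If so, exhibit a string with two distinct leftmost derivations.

Ambiguous

Witness: a - a

Derivation 1: X ⇒ X - K ⇒ K - K ⇒ L - K ⇒ a - K ⇒ a - L ⇒ a - a
Derivation 2: X ⇒ K - X ⇒ L - X ⇒ a - X ⇒ a - K ⇒ a - L ⇒ a - a

Two distinct leftmost derivations for the same string.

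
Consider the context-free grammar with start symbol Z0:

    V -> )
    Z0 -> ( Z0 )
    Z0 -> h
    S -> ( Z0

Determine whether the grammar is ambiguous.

Unambiguous

Only Z0 is reachable from Z0; ignoring the rest: L(Z0) is { openⁿ atom closeⁿ : n ≥ 0 }. The bracket depth fixes n, and the derivation is forced at every step.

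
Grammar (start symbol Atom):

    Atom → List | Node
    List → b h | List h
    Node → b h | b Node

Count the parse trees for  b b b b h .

1

Parse trees for b b b b h:
  [Atom [Node b [Node b [Node b [Node b h]]]]]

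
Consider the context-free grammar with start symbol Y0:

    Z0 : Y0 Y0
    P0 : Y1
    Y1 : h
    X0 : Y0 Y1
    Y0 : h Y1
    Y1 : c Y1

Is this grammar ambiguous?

Unambiguous

(Z0, P0, X0 are unreachable from Y0, so their rules don't affect L(Y0).) Each reachable nonterminal has at most one production per leading terminal, and all productions are right-linear; the derivation is determined token-by-token.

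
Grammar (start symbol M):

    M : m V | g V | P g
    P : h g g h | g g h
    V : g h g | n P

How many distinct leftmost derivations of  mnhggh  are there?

Parse trees for mnhggh:
  [M m [V n [P h g g h]]]

1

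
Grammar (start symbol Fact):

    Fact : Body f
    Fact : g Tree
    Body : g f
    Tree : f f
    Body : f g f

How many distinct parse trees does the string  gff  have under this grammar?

Parse trees for gff:
  [Fact [Body g f] f]
  [Fact g [Tree f f]]

2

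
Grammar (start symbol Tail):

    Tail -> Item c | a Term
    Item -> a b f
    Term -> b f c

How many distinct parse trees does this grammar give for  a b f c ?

Parse trees for a b f c:
  [Tail [Item a b f] c]
  [Tail a [Term b f c]]

2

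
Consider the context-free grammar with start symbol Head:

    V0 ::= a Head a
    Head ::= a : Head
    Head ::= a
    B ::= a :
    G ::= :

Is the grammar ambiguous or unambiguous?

Only Head is reachable from Head; ignoring the rest: Right-recursive list with a separator: after each atom, whether the separator follows determines the rule. One parse per string.

Unambiguous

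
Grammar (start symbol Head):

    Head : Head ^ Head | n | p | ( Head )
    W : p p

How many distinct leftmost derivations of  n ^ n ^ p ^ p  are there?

Parse trees for n ^ n ^ p ^ p:
  [Head [Head n] ^ [Head [Head n] ^ [Head [Head p] ^ [Head p]]]]
  [Head [Head n] ^ [Head [Head [Head n] ^ [Head p]] ^ [Head p]]]
  [Head [Head [Head n] ^ [Head n]] ^ [Head [Head p] ^ [Head p]]]
  [Head [Head [Head n] ^ [Head [Head n] ^ [Head p]]] ^ [Head p]]
  [Head [Head [Head [Head n] ^ [Head n]] ^ [Head p]] ^ [Head p]]

5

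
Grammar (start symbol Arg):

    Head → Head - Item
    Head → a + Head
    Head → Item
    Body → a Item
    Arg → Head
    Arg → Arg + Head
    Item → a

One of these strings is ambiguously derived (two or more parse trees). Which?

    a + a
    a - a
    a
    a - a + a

a + a: 2 trees
a - a: 1 tree
a: 1 tree
a - a + a: 1 tree

a + a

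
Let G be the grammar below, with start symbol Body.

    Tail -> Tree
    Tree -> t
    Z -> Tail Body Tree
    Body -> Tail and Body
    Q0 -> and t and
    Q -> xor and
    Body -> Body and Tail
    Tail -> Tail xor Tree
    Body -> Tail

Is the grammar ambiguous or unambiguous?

Ambiguous

Witness: t and t

Derivation 1: Body ⇒ Tail and Body ⇒ Tree and Body ⇒ t and Body ⇒ t and Tail ⇒ t and Tree ⇒ t and t
Derivation 2: Body ⇒ Body and Tail ⇒ Tail and Tail ⇒ Tree and Tail ⇒ t and Tail ⇒ t and Tree ⇒ t and t

Two distinct leftmost derivations for the same string.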